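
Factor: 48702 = 2^1 * 3^1 * 8117^1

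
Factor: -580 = -1*2^2*5^1*29^1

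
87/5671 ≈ 0.0153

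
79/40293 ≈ 0.00196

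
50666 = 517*98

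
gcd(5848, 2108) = 68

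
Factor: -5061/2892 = -1 * 2^(-2) * 7^1 = -7/4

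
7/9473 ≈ 0.000739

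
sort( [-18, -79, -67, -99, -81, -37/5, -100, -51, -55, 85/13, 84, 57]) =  [-100, -99, -81, -79, -67, -55, -51, -18, -37/5, 85/13, 57, 84]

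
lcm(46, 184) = 184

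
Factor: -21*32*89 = -1*2^5*3^1*7^1*89^1 = -59808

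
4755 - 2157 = 2598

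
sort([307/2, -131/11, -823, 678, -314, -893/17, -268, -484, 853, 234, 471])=[-823, -484, -314, -268, -893/17, -131/11, 307/2, 234, 471, 678, 853]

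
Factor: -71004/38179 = -1*2^2*3^1*61^1*73^(-1)*97^1*523^(-1)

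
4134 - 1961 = 2173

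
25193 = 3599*7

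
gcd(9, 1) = 1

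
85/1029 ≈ 0.0826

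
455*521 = 237055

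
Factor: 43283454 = 2^1 * 3^1 * 41^1 * 175949^1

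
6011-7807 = -1796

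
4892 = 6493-1601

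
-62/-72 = 31/36 ≈ 0.861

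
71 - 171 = -100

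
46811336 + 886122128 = 932933464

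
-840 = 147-987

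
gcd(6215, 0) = 6215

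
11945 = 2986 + 8959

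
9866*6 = 59196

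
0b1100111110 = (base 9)1122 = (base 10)830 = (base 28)11i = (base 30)rk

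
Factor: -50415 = -1*3^1*5^1*3361^1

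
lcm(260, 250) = 6500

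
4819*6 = 28914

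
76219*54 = 4115826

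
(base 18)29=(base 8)55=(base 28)1h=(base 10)45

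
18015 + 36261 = 54276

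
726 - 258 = 468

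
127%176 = 127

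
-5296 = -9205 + 3909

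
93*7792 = 724656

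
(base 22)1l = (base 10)43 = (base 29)1e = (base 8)53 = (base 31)1c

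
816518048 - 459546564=356971484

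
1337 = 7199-5862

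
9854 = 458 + 9396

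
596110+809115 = 1405225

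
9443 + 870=10313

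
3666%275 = 91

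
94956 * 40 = 3798240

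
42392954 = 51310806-8917852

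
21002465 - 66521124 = -45518659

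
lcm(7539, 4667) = 98007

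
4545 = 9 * 505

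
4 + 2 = 6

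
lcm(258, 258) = 258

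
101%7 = 3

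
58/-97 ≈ -0.598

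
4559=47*97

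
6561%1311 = 6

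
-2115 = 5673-7788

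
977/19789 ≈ 0.0494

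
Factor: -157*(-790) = 2^1*5^1*79^1*157^1 = 124030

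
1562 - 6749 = -5187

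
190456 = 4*47614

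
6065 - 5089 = 976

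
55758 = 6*9293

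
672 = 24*28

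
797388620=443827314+353561306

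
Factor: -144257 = -1 * 181^1 * 797^1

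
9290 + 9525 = 18815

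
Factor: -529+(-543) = -1*2^4*67^1 = -1072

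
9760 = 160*61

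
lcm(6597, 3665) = 32985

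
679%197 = 88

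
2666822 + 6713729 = 9380551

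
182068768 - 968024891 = -785956123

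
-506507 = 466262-972769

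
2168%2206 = 2168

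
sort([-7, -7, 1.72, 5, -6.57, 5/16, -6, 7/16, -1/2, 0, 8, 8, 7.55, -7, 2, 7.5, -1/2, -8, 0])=[-8, -7, -7, -7, -6.57, -6, -1/2, -1/2, 0, 0, 5/16, 7/16, 1.72, 2, 5, 7.5, 7.55, 8, 8]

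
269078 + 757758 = 1026836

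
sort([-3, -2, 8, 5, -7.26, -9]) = [-9, -7.26, -3, -2, 5, 8]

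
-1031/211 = -4 - 187/211 ≈ -4.89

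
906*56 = 50736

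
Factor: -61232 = -1*2^4*43^1*89^1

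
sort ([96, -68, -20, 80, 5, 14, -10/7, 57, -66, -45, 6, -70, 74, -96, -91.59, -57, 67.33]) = [-96, -91.59, -70, -68, -66, -57, -45, -20, -10/7, 5, 6, 14, 57, 67.33, 74, 80, 96]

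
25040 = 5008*5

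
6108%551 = 47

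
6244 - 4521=1723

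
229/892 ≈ 0.257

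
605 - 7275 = -6670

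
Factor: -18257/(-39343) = 18257^1*39343^(-1)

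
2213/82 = 26 + 81/82≈26.99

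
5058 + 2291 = 7349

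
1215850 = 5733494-4517644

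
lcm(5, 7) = 35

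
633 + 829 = 1462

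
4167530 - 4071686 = 95844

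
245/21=11+2/3 ≈ 11.67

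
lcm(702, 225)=17550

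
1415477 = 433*3269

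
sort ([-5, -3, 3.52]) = [-5, -3, 3.52]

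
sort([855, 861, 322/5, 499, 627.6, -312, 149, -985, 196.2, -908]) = [-985, -908, -312, 322/5, 149, 196.2, 499, 627.6, 855, 861]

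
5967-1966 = 4001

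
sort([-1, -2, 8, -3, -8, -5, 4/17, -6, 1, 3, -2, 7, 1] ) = [-8, -6, -5, -3, -2, -2, -1, 4/17, 1, 1, 3, 7, 8] 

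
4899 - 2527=2372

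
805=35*23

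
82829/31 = 2671 + 28/31 ≈ 2671.90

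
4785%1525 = 210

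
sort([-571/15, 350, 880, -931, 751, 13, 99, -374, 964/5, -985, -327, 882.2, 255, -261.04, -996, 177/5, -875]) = [-996, -985, -931, -875, -374, -327, -261.04, -571/15, 13, 177/5, 99, 964/5, 255, 350, 751, 880, 882.2]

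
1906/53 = 35+51/53 ≈ 35.96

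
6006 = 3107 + 2899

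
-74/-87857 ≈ 0.000842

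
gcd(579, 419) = 1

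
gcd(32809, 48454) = 7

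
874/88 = 437/44≈9.93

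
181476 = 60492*3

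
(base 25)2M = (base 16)48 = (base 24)30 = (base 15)4C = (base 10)72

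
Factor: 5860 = 2^2*5^1*293^1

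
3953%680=553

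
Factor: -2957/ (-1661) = 11^ (-1) * 151^ (-1) * 2957^1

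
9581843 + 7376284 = 16958127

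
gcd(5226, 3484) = 1742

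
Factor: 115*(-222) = -1*2^1*3^1*5^1*23^1*37^1 = -25530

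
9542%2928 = 758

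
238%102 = 34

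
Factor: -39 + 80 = 41^1 = 41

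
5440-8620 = -3180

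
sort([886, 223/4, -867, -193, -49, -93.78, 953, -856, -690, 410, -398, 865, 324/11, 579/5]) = [-867, -856, -690, -398, -193, -93.78, -49, 324/11, 223/4, 579/5, 410, 865, 886, 953]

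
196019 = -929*(-211)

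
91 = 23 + 68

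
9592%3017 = 541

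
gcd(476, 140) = 28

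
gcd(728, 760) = 8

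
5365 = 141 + 5224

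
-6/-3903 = 2/1301 ≈ 0.00154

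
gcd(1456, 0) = 1456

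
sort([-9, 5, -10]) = [-10, -9, 5]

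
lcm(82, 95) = 7790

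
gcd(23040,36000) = 1440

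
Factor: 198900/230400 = 2^ (-8)*13^1*17^1 = 221/256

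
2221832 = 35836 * 62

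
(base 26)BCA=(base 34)6O6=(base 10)7758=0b1111001001110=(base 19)1296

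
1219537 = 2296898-1077361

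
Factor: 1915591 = 1915591^1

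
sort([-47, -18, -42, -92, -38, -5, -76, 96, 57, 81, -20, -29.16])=[-92, -76, -47, -42, -38, -29.16, -20, -18, -5, 57, 81, 96]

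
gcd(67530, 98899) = 1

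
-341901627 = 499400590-841302217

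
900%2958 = 900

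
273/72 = 91/24 ≈ 3.79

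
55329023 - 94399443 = -39070420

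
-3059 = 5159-8218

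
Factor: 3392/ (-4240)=-1 * 2^2 * 5^ (-1)=-4/5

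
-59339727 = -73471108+14131381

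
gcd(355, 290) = 5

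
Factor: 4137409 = 17^1*199^1*1223^1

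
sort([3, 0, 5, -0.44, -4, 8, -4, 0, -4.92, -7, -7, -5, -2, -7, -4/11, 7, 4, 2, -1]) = [-7, -7, -7, -5, -4.92, -4, -4, -2, -1, -0.44, -4/11, 0, 0, 2, 3, 4, 5, 7, 8]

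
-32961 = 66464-99425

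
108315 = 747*145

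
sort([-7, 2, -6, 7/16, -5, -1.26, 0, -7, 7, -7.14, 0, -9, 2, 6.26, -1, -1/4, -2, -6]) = [-9, -7.14, -7, -7, -6, -6, -5, -2, -1.26, -1, -1/4, 0, 0, 7/16, 2, 2, 6.26, 7]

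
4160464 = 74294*56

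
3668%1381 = 906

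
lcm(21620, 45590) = 2097140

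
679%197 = 88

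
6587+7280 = 13867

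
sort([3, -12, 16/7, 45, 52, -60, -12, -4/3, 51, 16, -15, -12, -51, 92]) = [-60, -51, -15, -12, -12, -12, -4/3, 16/7, 3, 16, 45, 51, 52, 92]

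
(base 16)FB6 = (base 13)1AA5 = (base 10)4022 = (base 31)45N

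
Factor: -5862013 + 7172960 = 11^1*37^1*3221^1 = 1310947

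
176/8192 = 11/512 ≈ 0.0215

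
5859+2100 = 7959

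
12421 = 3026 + 9395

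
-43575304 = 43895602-87470906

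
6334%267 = 193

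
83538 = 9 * 9282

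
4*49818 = 199272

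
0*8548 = 0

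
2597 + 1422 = 4019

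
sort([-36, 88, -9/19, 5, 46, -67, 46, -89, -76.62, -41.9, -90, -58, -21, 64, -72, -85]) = [-90, -89, -85, -76.62, -72, -67, -58, -41.9, -36, -21, -9/19, 5, 46, 46, 64, 88]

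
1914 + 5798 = 7712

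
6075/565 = 10 + 85/113 ≈ 10.75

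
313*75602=23663426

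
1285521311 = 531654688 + 753866623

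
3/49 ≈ 0.0612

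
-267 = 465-732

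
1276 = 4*319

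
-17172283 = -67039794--49867511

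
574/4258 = 287/2129 ≈ 0.135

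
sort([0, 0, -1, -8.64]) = [-8.64, -1, 0, 0]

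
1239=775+464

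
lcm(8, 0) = 0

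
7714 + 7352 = 15066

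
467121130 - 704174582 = -237053452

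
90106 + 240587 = 330693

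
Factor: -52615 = -1*5^1*17^1*619^1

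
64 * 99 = 6336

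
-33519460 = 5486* (-6110)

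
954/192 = 4 + 31/32 ≈ 4.97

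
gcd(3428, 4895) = 1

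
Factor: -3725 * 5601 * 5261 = -1 * 3^1 * 5^2 * 149^1 * 1867^1 * 5261^1 = -109764057225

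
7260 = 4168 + 3092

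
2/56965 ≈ 0.0000351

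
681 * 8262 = 5626422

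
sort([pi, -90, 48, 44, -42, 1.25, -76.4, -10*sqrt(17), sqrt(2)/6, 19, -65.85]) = [-90, -76.4, -65.85, -42, -10*sqrt(17), sqrt(2)/6, 1.25, pi, 19, 44, 48]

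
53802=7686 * 7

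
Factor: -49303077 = -1 * 3^1 * 17^1 * 966727^1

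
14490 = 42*345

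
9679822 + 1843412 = 11523234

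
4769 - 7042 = -2273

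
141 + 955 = 1096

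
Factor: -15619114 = -1 * 2^1 * 7^1 * 41^1 * 27211^1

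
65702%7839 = 2990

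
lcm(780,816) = 53040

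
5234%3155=2079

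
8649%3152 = 2345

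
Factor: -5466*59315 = -1*2^1*3^1*5^1*911^1*11863^1 = -324215790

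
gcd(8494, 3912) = 2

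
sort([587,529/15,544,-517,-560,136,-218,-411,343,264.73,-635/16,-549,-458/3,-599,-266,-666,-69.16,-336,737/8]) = [-666,-599,-560,-549,-517,-411,-336,-266,-218,-458/3,-69.16,-635/16,529/15,737/8,136,264.73,343,544,587]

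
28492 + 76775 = 105267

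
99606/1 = 99606 = 99606.00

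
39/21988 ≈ 0.00177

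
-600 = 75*(-8)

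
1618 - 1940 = -322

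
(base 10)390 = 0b110000110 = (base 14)1dc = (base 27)ec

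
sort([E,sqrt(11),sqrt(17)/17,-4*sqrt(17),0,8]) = [-4*sqrt(17),0,sqrt(17)/17,E,sqrt(11),8]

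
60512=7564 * 8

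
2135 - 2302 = -167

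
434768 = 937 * 464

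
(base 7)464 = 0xf2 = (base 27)8q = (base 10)242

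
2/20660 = 1/10330 ≈ 0.0000968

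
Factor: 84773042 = 2^1 * 61^1 * 139^1 * 4999^1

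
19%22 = 19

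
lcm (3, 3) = 3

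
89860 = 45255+44605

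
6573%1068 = 165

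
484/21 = 23 + 1/21 ≈ 23.05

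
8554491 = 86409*99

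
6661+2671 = 9332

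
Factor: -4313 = -1*19^1*227^1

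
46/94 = 23/47 ≈ 0.489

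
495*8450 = 4182750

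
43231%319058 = 43231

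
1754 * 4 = 7016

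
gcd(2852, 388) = 4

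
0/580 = 0 = 0.00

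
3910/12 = 1955/6 ≈ 325.83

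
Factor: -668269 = -1*7^1*95467^1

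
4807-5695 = -888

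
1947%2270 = 1947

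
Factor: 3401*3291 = 3^1*19^1*179^1*1097^1 = 11192691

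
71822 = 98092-26270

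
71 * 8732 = 619972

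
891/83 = 10 + 61/83 ≈ 10.73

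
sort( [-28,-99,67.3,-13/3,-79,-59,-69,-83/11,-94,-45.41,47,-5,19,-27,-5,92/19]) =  [-99,-94,-79,-69,-59,-45.41,-28,-27,-83/11,-5,-5,-13/3,92/19,19,47,67.3]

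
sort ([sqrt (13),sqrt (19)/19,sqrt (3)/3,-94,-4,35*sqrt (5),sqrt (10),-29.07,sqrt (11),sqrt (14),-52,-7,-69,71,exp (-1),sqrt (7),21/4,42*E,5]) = [-94,-69,-52,-29.07,-7,-4,sqrt (19)/19,exp (-1),sqrt (3)/3,sqrt (7),sqrt (10),sqrt (11),sqrt (13),sqrt (14),5,21/4,71,35*sqrt (5),42*E]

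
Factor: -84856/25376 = -1 * 2^(-2) * 13^(-1) * 61^(-1) * 10607^1 = -10607/3172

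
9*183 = 1647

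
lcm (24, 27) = 216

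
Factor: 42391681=4547^1*9323^1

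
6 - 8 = -2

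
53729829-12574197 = 41155632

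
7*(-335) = -2345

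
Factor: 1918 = 2^1*7^1*137^1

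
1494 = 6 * 249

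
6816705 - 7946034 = -1129329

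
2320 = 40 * 58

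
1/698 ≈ 0.00143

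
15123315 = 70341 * 215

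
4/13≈0.308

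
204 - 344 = -140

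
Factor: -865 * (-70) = 2^1 * 5^2 * 7^1 * 173^1 = 60550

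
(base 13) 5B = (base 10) 76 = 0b1001100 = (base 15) 51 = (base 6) 204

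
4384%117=55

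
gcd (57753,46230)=69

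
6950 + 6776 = 13726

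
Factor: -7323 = -1*3^1*2441^1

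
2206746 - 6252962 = -4046216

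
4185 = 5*837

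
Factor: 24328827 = 3^2 * 59^1 * 45817^1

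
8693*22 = 191246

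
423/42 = 141/14 ≈ 10.07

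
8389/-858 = -9 - 667/858 ≈ -9.78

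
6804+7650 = 14454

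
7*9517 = 66619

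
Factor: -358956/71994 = -1*2^1*3^1*59^1*71^(-1) = -354/71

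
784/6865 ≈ 0.114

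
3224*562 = 1811888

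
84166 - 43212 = 40954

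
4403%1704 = 995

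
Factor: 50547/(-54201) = -1*83^1*89^(-1) = -83/89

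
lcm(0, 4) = 0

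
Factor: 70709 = 70709^1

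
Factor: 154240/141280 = 2^2*241^1*883^(-1) = 964/883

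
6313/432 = 14 + 265/432 ≈ 14.61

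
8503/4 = 2125 + 3/4 = 2125.75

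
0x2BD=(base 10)701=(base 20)1F1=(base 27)PQ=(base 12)4A5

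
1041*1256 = 1307496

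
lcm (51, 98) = 4998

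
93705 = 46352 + 47353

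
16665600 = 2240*7440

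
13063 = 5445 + 7618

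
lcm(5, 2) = 10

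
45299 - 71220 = -25921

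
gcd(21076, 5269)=5269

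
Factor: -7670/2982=-1*3^ (-1)*5^1*7^ (-1)*13^1*59^1*71^ (-1)=-3835/1491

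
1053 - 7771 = -6718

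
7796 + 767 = 8563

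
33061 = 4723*7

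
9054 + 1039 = 10093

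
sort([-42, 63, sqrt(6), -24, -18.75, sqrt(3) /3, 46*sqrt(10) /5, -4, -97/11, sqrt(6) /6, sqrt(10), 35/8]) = [-42, -24, -18.75, -97/11, -4, sqrt(6) /6, sqrt(3) /3, sqrt(6), sqrt(10), 35/8, 46*sqrt(10) /5, 63]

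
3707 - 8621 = -4914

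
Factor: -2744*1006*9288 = -1*2^7*3^3*7^3*43^1*503^1 = -25639189632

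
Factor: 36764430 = 2^1*3^1*5^1*19^1*64499^1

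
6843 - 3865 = 2978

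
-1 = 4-5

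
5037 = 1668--3369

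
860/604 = 215/151 ≈ 1.42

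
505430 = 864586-359156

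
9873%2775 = 1548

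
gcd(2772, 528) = 132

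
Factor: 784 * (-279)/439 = -1 * 2^4 * 3^2 * 7^2 * 31^1 * 439^ (-1) = -218736/439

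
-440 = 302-742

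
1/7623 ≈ 0.000131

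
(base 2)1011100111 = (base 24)16n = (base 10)743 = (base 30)on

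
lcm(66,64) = 2112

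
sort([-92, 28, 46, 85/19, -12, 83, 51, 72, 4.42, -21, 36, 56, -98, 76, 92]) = [-98, -92, -21, -12, 4.42, 85/19, 28, 36, 46, 51, 56, 72, 76, 83, 92]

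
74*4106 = 303844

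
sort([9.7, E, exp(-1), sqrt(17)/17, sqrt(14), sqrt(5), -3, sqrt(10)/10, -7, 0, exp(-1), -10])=[-10, -7, -3, 0, sqrt(17)/17, sqrt(10)/10, exp(-1), exp(-1), sqrt(5), E, sqrt(14), 9.7]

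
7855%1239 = 421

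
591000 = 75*7880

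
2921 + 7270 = 10191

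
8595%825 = 345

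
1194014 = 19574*61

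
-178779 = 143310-322089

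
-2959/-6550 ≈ 0.452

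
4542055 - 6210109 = -1668054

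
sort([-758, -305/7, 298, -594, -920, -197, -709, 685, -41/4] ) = [-920, -758, -709, -594, -197, -305/7, -41/4, 298, 685] 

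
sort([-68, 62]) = [-68, 62]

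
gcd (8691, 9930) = 3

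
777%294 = 189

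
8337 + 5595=13932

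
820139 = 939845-119706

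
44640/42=1062 + 6/7 ≈ 1062.86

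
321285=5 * 64257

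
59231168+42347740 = 101578908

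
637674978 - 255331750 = 382343228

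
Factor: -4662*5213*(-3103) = 2^1*3^2*7^1*13^1*29^1*37^1*107^1*401^1 = 75412227618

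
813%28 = 1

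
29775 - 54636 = -24861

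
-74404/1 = -74404 = -74404.00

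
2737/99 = 27 + 64/99 ≈ 27.65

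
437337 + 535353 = 972690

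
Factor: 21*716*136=2^5*3^1*7^1*17^1*179^1=2044896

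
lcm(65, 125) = 1625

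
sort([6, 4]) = [4, 6]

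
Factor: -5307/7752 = -1*2^(-3)*17^(-1)*19^(-1)*29^1*61^1 = -1769/2584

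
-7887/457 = -17 - 118/457 ≈ -17.26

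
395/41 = 9 + 26/41 ≈ 9.63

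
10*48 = 480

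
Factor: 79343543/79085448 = 2^(-3) * 3^(-2) * 13^(-1) * 19^(-1) * 149^1 * 439^1 * 1213^1 * 4447^(-1)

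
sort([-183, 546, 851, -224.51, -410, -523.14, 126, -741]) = [-741, -523.14, -410, -224.51, -183, 126, 546, 851]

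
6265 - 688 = 5577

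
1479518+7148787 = 8628305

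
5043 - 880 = 4163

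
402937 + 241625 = 644562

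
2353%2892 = 2353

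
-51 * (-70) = 3570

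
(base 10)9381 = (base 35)7n1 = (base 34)83v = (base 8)22245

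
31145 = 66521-35376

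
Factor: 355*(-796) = -1*2^2*5^1*71^1*199^1 = -282580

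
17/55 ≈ 0.309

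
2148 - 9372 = -7224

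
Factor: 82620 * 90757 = 2^2 * 3^5 * 5^1 * 17^1 * 47^1 * 1931^1 = 7498343340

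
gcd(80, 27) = 1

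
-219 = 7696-7915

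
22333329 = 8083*2763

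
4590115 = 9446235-4856120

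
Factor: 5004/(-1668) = -1*3^1 = -3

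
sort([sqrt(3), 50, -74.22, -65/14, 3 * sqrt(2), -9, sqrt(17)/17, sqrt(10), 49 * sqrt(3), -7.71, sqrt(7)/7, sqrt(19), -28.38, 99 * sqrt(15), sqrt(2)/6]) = [-74.22, -28.38, -9, -7.71, -65/14, sqrt(2)/6, sqrt(17)/17, sqrt(7)/7, sqrt(3), sqrt(10), 3 * sqrt(2), sqrt(19), 50, 49 * sqrt(3), 99 * sqrt(15)]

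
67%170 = 67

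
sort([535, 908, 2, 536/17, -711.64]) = [-711.64, 2, 536/17, 535, 908]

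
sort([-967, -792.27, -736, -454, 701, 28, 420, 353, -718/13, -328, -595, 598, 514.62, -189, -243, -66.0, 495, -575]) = [-967, -792.27, -736, -595, -575, -454, -328, -243, -189, -66.0, -718/13, 28, 353, 420, 495, 514.62, 598, 701]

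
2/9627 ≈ 0.000208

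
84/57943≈0.00145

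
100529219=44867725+55661494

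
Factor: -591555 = -1*3^1*5^1*113^1*349^1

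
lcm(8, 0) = 0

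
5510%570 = 380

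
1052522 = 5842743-4790221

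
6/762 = 1/127 ≈ 0.00787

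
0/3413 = 0 = 0.00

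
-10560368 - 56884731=-67445099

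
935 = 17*55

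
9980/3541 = 2+2898/3541 ≈ 2.82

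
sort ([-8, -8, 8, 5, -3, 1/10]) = [-8, -8, -3, 1/10, 5, 8]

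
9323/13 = 717 + 2/13 ≈ 717.15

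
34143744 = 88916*384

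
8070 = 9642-1572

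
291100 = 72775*4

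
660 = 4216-3556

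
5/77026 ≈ 0.0000649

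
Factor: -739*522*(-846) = 2^2*3^4*29^1*47^1*739^1 = 326351268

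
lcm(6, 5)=30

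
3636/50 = 72 + 18/25 = 72.72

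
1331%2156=1331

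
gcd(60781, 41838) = 19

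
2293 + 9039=11332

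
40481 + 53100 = 93581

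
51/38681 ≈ 0.00132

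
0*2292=0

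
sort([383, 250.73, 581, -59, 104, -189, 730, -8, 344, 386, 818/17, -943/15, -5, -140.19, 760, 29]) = [-189, -140.19, -943/15, -59, -8, -5, 29, 818/17, 104, 250.73, 344, 383, 386, 581, 730, 760]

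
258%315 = 258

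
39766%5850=4666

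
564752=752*751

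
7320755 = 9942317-2621562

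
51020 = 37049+13971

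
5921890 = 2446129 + 3475761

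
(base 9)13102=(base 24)f7n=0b10001001111111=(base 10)8831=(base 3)110010002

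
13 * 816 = 10608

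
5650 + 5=5655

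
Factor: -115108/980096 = -1*2^(-5)*7^1*13^(-1)*19^(-1)*31^(-1)*4111^1 = -28777/245024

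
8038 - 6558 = 1480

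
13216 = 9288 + 3928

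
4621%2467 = 2154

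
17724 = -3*(-5908)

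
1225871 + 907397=2133268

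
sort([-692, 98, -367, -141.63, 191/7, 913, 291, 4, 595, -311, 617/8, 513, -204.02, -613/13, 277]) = [-692, -367, -311, -204.02, -141.63, -613/13, 4, 191/7, 617/8, 98, 277, 291, 513, 595, 913]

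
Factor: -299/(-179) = 13^1 * 23^1 * 179^(-1) 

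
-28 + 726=698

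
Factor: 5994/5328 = 2^(-3) * 3^2 = 9/8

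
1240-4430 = -3190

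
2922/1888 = 1461/944 ≈ 1.55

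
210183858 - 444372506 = -234188648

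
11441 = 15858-4417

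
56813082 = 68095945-11282863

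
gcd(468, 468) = 468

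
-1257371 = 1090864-2348235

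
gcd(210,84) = 42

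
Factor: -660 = -1 * 2^2 * 3^1 * 5^1 * 11^1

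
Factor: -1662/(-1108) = 2^(-1)*3^1 = 3/2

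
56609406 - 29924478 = 26684928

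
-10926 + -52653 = -63579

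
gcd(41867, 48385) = 1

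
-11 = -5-6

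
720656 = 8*90082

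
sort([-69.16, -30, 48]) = [-69.16, -30, 48]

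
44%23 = 21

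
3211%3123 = 88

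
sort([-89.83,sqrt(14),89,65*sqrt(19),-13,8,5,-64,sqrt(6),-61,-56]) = [-89.83,-64,-61,-56,-13,sqrt(6),sqrt(14),5,8,89,65*sqrt(19)]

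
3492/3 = 1164 = 1164.00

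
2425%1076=273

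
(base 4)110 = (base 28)k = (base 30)k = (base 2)10100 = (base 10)20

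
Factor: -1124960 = -1*2^5*5^1*79^1*89^1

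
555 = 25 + 530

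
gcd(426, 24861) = 3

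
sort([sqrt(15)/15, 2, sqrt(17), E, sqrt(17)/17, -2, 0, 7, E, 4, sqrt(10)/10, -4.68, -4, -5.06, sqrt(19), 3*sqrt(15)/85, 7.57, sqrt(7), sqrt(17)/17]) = [-5.06, -4.68, -4, -2, 0, 3*sqrt(15)/85, sqrt(17)/17, sqrt(17)/17, sqrt(15)/15, sqrt(10)/10, 2, sqrt(7), E, E, 4, sqrt(17), sqrt(19), 7, 7.57]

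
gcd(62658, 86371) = 1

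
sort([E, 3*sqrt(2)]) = [E, 3*sqrt(2)]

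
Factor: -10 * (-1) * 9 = 2^1 * 3^2 * 5^1 = 90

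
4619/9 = 513+2/9 ≈ 513.22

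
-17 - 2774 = -2791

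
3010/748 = 4+9/374≈4.02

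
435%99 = 39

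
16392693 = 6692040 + 9700653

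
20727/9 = 2303 = 2303.00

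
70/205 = 14/41 ≈ 0.341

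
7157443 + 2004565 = 9162008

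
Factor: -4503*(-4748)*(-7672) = -1*2^5*3^1*7^1*19^1*79^1*137^1*1187^1 = -164029231968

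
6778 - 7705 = -927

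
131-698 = -567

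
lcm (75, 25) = 75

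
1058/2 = 529 = 529.00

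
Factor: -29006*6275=-1*2^1*5^2*251^1*14503^1=-182012650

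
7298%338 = 200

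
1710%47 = 18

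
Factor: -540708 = -1*2^2*3^1*7^1*41^1*157^1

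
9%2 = 1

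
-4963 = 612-5575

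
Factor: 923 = 13^1*71^1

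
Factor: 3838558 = 2^1 * 1919279^1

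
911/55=16 + 31/55 ≈ 16.56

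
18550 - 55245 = -36695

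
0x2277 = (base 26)d19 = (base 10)8823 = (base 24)f7f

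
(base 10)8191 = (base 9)12211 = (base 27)b6a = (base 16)1fff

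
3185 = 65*49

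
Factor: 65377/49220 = 2^(-2) * 5^(-1) * 13^1 * 23^(-1) * 47^1 = 611/460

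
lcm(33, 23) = 759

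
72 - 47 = 25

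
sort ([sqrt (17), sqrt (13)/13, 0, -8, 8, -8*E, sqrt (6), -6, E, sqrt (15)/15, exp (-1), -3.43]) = [-8*E, -8, -6, -3.43, 0, sqrt (15)/15, sqrt (13)/13, exp (-1), sqrt (6), E, sqrt (17), 8]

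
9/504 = 1/56 ≈ 0.0179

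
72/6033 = 24/2011≈0.0119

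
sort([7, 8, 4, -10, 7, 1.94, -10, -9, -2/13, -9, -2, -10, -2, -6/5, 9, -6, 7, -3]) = [-10, -10, -10, -9, -9, -6, -3, -2, -2, -6/5, -2/13, 1.94, 4, 7, 7, 7, 8, 9]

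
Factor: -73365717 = -1 * 3^1 * 24455239^1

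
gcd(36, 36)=36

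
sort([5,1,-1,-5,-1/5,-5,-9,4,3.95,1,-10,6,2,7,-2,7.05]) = [-10,-9,-5,-5,-2,-1,-1/5,1,1,2,3.95,4,5,6,7,7.05]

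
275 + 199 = 474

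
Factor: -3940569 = -1*3^4*48649^1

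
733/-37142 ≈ -0.0197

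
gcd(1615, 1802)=17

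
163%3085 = 163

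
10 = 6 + 4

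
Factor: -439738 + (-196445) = -1 * 3^2 * 70687^1 = -636183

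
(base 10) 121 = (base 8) 171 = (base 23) 56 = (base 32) 3p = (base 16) 79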